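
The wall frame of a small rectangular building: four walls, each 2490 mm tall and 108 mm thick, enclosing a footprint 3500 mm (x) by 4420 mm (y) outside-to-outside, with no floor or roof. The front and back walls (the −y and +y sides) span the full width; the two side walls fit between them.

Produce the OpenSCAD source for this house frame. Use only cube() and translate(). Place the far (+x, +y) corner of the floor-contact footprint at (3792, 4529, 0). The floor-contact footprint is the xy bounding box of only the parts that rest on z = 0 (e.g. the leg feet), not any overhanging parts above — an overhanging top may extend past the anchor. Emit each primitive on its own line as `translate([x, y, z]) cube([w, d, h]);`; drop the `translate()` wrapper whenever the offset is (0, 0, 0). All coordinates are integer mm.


translate([292, 109, 0]) cube([3500, 108, 2490]);
translate([292, 4421, 0]) cube([3500, 108, 2490]);
translate([292, 217, 0]) cube([108, 4204, 2490]);
translate([3684, 217, 0]) cube([108, 4204, 2490]);


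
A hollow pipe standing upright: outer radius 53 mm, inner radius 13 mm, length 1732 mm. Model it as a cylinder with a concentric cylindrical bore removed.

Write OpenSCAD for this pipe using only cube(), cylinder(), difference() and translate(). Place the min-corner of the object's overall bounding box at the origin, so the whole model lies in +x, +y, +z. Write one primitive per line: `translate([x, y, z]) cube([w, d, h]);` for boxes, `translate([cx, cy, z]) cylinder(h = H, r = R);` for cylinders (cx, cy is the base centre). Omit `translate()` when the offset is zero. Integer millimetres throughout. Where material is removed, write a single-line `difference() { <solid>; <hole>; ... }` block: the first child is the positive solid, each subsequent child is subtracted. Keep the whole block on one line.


difference() { translate([53, 53, 0]) cylinder(h = 1732, r = 53); translate([53, 53, 0]) cylinder(h = 1732, r = 13); }


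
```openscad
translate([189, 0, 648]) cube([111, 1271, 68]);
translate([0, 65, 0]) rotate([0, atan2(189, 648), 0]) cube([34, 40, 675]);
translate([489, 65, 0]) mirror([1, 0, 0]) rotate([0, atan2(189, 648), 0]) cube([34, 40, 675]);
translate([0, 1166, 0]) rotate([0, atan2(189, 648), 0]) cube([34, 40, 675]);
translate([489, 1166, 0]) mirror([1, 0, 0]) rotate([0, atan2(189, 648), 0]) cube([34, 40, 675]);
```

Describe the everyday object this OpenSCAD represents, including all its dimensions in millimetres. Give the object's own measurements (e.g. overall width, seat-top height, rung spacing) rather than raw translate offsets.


A sawhorse. A 111×1271×68 mm beam (x, y, z) sits on two A-frame leg pairs. Each pair is two raked legs of 34×40 mm section (40 mm along y) splaying symmetrically in x. Each leg rises 648 mm vertically over 189 mm of horizontal reach and is 675 mm long along its own axis. Every leg's outer bottom edge rests on the floor and its outer top edge meets a bottom edge of the beam — the left legs (tilting toward +x) meet the beam's −x bottom edge, the right legs (their mirror images, tilting toward −x) meet its +x bottom edge — so the leg tops tuck under the beam, the beam's underside is 648 mm above the floor, and the feet are 489 mm apart outside-to-outside with the beam centred between them. The two leg pairs are set in 65 mm from either end of the beam.


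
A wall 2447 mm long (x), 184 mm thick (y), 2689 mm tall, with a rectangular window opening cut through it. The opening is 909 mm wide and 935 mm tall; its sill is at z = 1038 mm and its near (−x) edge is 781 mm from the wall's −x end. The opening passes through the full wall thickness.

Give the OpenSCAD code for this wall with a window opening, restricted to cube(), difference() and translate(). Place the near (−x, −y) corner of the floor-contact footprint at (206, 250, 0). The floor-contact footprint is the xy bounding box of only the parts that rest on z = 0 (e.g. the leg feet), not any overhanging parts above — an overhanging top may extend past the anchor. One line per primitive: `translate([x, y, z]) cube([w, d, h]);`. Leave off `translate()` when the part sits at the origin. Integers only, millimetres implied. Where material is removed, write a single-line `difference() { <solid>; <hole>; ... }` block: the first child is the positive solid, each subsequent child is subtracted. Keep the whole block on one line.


difference() { translate([206, 250, 0]) cube([2447, 184, 2689]); translate([987, 250, 1038]) cube([909, 184, 935]); }


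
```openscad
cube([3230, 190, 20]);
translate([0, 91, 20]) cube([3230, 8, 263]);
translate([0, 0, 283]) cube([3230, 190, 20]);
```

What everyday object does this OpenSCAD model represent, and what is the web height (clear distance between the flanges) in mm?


An I-beam. The web height is 263 mm.

Two wide flanges with a thin centred web — an I-beam. Overall 303 mm minus two 20 mm flanges gives a web of 303 − 2·20 = 263 mm.


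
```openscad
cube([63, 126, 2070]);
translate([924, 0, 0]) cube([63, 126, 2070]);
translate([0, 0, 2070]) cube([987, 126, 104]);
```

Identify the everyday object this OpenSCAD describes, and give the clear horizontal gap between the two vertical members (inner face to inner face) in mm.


A door frame. The clear opening width is 861 mm.

Two 2070 mm tall posts with a header on top — a door frame. The left jamb is 63 mm wide at x = 0; the right jamb starts at x = 924. The clear opening is 924 − 63 = 861 mm.


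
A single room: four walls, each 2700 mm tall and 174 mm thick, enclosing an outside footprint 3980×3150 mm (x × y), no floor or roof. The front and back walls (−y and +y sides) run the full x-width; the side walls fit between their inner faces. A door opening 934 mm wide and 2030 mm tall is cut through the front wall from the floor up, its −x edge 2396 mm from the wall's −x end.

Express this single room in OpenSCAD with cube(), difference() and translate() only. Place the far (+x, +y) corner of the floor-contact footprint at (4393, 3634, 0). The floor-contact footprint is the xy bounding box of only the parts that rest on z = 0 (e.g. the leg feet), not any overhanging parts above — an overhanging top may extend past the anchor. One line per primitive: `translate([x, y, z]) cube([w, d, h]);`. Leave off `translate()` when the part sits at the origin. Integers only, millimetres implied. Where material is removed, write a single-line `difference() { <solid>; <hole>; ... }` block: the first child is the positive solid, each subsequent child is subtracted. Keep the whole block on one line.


difference() { translate([413, 484, 0]) cube([3980, 174, 2700]); translate([2809, 484, 0]) cube([934, 174, 2030]); }
translate([413, 3460, 0]) cube([3980, 174, 2700]);
translate([413, 658, 0]) cube([174, 2802, 2700]);
translate([4219, 658, 0]) cube([174, 2802, 2700]);


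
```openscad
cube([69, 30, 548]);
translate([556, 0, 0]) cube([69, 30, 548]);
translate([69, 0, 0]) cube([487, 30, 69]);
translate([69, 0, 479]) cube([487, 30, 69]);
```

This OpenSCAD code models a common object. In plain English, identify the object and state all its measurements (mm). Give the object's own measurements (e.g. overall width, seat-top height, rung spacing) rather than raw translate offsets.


A rectangular picture frame lying in the x–z plane (depth along y). The opening is 487 mm wide (x) by 410 mm tall (z), surrounded by a border 69 mm wide on all four sides. The frame is 30 mm deep and is made of two full-height vertical stiles with two horizontal rails fitted between them.


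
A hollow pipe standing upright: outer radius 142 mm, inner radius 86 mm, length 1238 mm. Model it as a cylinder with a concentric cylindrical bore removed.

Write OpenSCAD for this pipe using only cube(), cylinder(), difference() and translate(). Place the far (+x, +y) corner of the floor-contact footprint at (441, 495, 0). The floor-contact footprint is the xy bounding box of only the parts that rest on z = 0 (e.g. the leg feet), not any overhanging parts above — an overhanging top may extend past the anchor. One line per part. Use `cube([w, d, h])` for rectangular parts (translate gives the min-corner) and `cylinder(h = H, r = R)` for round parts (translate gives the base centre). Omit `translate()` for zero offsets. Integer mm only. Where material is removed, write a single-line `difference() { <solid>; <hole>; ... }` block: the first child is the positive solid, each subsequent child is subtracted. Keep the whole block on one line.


difference() { translate([299, 353, 0]) cylinder(h = 1238, r = 142); translate([299, 353, 0]) cylinder(h = 1238, r = 86); }


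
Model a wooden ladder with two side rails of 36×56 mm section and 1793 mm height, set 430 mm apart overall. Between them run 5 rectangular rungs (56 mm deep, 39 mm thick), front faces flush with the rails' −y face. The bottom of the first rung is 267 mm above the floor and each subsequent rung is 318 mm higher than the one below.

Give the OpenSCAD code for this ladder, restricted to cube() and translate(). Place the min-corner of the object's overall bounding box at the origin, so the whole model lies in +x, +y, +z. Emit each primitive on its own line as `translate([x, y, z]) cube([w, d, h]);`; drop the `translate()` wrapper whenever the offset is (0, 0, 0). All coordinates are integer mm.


// rung span = 430 - 2*36 = 358
// rung[k] z = 267 + k*318
cube([36, 56, 1793]);
translate([394, 0, 0]) cube([36, 56, 1793]);
translate([36, 0, 267]) cube([358, 56, 39]);
translate([36, 0, 585]) cube([358, 56, 39]);
translate([36, 0, 903]) cube([358, 56, 39]);
translate([36, 0, 1221]) cube([358, 56, 39]);
translate([36, 0, 1539]) cube([358, 56, 39]);


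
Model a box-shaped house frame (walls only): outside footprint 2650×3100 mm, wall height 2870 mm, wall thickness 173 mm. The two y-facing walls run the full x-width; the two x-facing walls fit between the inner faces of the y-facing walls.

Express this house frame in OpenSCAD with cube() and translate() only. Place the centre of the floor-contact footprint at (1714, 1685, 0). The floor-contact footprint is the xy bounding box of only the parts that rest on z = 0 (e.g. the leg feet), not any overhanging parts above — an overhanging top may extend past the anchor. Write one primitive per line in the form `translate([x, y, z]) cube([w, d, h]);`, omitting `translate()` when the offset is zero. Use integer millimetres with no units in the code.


translate([389, 135, 0]) cube([2650, 173, 2870]);
translate([389, 3062, 0]) cube([2650, 173, 2870]);
translate([389, 308, 0]) cube([173, 2754, 2870]);
translate([2866, 308, 0]) cube([173, 2754, 2870]);


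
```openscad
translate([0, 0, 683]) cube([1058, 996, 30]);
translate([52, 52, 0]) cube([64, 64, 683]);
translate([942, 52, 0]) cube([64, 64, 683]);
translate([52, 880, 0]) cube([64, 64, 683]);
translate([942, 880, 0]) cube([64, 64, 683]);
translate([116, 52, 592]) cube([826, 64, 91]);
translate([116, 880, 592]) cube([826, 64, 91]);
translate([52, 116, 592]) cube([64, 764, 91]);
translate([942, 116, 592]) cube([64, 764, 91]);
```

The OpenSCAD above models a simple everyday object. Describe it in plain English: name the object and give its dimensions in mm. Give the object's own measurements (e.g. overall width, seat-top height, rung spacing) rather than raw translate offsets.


A table: top 1058 mm (x) × 996 mm (y), 30 mm thick, upper face at z = 713 mm, on four 64×64 mm square legs, each inset 52 mm from the nearest pair of top edges from z = 0 to the bottom of the top. Four apron rails, 64 mm thick and 91 mm tall, run between adjacent legs with their top edges flush with the underside of the top and their outer faces flush with the legs' outer faces.


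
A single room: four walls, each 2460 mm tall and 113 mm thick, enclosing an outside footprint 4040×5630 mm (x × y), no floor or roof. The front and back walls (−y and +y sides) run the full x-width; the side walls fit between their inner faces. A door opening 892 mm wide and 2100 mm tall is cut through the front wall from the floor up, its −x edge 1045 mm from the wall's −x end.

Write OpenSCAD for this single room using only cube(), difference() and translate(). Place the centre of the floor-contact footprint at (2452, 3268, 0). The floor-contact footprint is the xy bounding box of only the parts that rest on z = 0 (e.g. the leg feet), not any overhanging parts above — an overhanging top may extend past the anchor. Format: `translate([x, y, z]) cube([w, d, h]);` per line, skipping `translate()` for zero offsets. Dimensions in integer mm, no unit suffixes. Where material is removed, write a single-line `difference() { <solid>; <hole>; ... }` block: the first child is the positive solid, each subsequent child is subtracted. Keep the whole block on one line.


difference() { translate([432, 453, 0]) cube([4040, 113, 2460]); translate([1477, 453, 0]) cube([892, 113, 2100]); }
translate([432, 5970, 0]) cube([4040, 113, 2460]);
translate([432, 566, 0]) cube([113, 5404, 2460]);
translate([4359, 566, 0]) cube([113, 5404, 2460]);


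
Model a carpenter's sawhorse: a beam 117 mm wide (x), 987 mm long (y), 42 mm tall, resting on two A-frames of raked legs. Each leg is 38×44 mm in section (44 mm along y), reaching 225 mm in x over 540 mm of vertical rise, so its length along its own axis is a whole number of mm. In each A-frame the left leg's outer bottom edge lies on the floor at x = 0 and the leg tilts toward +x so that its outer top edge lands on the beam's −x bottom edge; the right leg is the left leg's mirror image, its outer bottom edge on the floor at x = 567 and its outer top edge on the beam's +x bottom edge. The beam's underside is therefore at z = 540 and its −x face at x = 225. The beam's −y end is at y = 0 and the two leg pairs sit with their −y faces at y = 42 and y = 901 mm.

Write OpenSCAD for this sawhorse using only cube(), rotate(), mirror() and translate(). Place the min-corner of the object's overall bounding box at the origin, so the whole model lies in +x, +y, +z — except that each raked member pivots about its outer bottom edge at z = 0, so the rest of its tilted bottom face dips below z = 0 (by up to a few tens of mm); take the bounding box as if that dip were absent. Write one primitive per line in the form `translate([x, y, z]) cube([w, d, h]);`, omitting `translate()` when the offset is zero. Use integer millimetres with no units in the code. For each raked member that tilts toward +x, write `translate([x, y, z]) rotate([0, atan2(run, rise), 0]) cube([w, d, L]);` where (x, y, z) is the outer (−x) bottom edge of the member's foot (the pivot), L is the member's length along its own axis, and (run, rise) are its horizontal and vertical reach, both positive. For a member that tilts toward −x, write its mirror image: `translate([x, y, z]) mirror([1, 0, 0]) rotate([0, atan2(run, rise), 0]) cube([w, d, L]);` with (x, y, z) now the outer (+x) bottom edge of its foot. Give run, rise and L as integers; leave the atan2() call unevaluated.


// leg length = √(225² + 540²) = 585
// right-leg outer foot x = 2·225 + 117 = 567
// beam min-corner = (225, 0, 540)
translate([225, 0, 540]) cube([117, 987, 42]);
translate([0, 42, 0]) rotate([0, atan2(225, 540), 0]) cube([38, 44, 585]);
translate([567, 42, 0]) mirror([1, 0, 0]) rotate([0, atan2(225, 540), 0]) cube([38, 44, 585]);
translate([0, 901, 0]) rotate([0, atan2(225, 540), 0]) cube([38, 44, 585]);
translate([567, 901, 0]) mirror([1, 0, 0]) rotate([0, atan2(225, 540), 0]) cube([38, 44, 585]);


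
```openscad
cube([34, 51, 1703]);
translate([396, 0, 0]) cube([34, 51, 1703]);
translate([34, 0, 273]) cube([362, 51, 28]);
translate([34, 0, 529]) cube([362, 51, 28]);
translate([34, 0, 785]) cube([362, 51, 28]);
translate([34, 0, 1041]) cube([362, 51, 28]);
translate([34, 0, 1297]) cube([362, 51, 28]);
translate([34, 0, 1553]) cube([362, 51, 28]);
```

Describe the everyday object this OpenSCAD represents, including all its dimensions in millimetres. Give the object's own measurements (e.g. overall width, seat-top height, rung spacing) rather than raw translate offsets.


A straight ladder. Two 34×51 mm vertical rails, 1703 mm tall, stand 430 mm apart (outside-to-outside) with their front faces coplanar on the −y side. 6 rungs, each 51 mm deep and 28 mm tall, span between the inner faces of the rails, front faces flush with the rails. The lowest rung's underside is at z = 273 mm and rungs are spaced 256 mm apart (underside to underside).


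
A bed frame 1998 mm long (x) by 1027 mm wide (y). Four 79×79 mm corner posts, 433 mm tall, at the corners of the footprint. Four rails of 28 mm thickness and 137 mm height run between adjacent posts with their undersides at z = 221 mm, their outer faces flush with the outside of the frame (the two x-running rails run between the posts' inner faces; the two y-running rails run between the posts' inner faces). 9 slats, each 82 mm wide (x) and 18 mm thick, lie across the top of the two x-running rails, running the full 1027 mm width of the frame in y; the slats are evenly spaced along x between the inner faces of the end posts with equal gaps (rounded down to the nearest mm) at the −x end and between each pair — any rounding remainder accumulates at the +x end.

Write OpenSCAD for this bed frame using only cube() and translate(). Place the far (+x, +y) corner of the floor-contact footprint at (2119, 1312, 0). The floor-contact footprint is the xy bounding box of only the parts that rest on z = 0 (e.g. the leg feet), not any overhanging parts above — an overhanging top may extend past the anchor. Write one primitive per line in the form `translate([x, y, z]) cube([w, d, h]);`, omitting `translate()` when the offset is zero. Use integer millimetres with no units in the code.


translate([121, 285, 0]) cube([79, 79, 433]);
translate([121, 1233, 0]) cube([79, 79, 433]);
translate([2040, 285, 0]) cube([79, 79, 433]);
translate([2040, 1233, 0]) cube([79, 79, 433]);
translate([200, 285, 221]) cube([1840, 28, 137]);
translate([200, 1284, 221]) cube([1840, 28, 137]);
translate([121, 364, 221]) cube([28, 869, 137]);
translate([2091, 364, 221]) cube([28, 869, 137]);
translate([310, 285, 358]) cube([82, 1027, 18]);
translate([502, 285, 358]) cube([82, 1027, 18]);
translate([694, 285, 358]) cube([82, 1027, 18]);
translate([886, 285, 358]) cube([82, 1027, 18]);
translate([1078, 285, 358]) cube([82, 1027, 18]);
translate([1270, 285, 358]) cube([82, 1027, 18]);
translate([1462, 285, 358]) cube([82, 1027, 18]);
translate([1654, 285, 358]) cube([82, 1027, 18]);
translate([1846, 285, 358]) cube([82, 1027, 18]);


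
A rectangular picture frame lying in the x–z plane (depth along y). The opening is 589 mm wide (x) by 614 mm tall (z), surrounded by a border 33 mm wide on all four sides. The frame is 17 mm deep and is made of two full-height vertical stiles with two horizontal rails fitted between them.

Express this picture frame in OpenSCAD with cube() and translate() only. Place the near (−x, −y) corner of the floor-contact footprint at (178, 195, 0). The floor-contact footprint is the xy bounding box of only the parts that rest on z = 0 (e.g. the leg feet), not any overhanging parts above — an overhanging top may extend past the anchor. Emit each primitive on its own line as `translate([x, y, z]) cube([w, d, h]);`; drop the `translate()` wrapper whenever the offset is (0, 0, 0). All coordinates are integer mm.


translate([178, 195, 0]) cube([33, 17, 680]);
translate([800, 195, 0]) cube([33, 17, 680]);
translate([211, 195, 0]) cube([589, 17, 33]);
translate([211, 195, 647]) cube([589, 17, 33]);


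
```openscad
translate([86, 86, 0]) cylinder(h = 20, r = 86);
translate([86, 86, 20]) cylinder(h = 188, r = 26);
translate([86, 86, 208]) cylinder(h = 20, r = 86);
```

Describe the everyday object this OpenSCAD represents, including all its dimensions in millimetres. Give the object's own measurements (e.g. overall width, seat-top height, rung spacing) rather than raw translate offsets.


A spool: two coaxial disc flanges of radius 86 mm and thickness 20 mm, joined by a core cylinder of radius 26 mm and height 188 mm. The lower flange rests on z = 0 and the three cylinders share a vertical axis.


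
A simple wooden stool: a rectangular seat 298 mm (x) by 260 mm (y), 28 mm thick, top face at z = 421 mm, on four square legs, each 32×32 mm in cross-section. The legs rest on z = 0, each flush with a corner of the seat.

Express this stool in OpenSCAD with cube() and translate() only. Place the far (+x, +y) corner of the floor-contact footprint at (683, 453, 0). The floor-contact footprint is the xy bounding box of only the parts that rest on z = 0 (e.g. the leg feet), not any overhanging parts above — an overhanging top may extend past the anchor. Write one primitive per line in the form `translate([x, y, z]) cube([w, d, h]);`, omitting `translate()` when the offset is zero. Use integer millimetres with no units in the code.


translate([385, 193, 393]) cube([298, 260, 28]);
translate([385, 193, 0]) cube([32, 32, 393]);
translate([651, 193, 0]) cube([32, 32, 393]);
translate([385, 421, 0]) cube([32, 32, 393]);
translate([651, 421, 0]) cube([32, 32, 393]);


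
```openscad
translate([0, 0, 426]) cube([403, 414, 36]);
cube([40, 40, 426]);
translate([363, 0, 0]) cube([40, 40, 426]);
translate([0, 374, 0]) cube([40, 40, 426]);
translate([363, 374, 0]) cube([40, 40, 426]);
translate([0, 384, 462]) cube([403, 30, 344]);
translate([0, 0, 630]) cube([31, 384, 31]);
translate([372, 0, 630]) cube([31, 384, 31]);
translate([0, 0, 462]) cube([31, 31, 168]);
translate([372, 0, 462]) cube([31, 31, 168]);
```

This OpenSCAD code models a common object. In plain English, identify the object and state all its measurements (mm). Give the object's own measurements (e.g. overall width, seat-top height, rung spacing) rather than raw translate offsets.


A chair. The seat is a 403×414×36 mm slab with its top at z = 462 mm, on four 40×40 mm corner legs (flush with the seat edges, standing on z = 0). A flat backrest 30 mm thick, 344 mm tall, spans the full seat width and rises from the seat top along its +y edge, rear face flush with the rear of the seat. Two armrests of 31×31 mm section run along each side from the seat's front edge to the front of the backrest, top faces 199 mm above the seat top and outer faces flush with the seat's x-edges; a 31×31 mm post under the front of each armrest stands on the seat at the front corner.


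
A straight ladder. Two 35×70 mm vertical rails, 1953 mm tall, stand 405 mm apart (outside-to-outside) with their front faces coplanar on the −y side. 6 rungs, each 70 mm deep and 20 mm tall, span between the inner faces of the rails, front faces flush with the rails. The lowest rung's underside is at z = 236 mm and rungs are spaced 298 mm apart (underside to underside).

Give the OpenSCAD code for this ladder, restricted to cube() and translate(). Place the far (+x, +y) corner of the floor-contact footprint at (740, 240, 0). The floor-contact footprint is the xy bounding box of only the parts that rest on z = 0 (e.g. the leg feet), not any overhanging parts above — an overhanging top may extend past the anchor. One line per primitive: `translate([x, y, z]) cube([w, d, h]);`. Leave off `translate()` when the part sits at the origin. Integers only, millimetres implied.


translate([335, 170, 0]) cube([35, 70, 1953]);
translate([705, 170, 0]) cube([35, 70, 1953]);
translate([370, 170, 236]) cube([335, 70, 20]);
translate([370, 170, 534]) cube([335, 70, 20]);
translate([370, 170, 832]) cube([335, 70, 20]);
translate([370, 170, 1130]) cube([335, 70, 20]);
translate([370, 170, 1428]) cube([335, 70, 20]);
translate([370, 170, 1726]) cube([335, 70, 20]);


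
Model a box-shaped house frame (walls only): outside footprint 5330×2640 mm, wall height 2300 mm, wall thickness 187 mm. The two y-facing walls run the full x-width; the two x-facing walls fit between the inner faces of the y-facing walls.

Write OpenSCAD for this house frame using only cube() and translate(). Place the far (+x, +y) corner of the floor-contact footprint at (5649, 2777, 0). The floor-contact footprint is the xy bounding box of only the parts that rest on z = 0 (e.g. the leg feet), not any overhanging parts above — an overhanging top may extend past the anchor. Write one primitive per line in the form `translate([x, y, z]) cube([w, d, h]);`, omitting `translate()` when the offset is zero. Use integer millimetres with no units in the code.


translate([319, 137, 0]) cube([5330, 187, 2300]);
translate([319, 2590, 0]) cube([5330, 187, 2300]);
translate([319, 324, 0]) cube([187, 2266, 2300]);
translate([5462, 324, 0]) cube([187, 2266, 2300]);


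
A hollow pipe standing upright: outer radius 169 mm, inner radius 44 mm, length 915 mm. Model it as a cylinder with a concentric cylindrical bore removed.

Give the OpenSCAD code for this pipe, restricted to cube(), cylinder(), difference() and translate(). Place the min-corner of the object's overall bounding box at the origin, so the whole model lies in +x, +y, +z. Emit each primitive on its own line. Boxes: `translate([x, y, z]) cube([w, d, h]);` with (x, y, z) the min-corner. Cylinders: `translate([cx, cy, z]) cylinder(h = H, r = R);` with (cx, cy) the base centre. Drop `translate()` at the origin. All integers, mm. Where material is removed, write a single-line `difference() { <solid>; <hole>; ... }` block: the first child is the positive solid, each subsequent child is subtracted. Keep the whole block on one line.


difference() { translate([169, 169, 0]) cylinder(h = 915, r = 169); translate([169, 169, 0]) cylinder(h = 915, r = 44); }


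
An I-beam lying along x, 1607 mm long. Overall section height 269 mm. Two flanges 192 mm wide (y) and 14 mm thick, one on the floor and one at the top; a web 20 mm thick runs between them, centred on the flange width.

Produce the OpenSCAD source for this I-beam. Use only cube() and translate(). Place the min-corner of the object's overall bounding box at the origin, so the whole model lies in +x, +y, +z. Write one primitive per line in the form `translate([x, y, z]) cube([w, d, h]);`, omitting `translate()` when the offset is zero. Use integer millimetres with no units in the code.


cube([1607, 192, 14]);
translate([0, 86, 14]) cube([1607, 20, 241]);
translate([0, 0, 255]) cube([1607, 192, 14]);


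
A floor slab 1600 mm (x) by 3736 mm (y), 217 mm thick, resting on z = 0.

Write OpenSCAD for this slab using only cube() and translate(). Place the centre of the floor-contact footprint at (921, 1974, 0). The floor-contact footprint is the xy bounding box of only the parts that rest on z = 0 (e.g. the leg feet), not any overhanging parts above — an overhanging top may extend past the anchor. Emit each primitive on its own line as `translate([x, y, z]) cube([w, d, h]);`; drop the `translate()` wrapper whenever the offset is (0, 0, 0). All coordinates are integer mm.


translate([121, 106, 0]) cube([1600, 3736, 217]);


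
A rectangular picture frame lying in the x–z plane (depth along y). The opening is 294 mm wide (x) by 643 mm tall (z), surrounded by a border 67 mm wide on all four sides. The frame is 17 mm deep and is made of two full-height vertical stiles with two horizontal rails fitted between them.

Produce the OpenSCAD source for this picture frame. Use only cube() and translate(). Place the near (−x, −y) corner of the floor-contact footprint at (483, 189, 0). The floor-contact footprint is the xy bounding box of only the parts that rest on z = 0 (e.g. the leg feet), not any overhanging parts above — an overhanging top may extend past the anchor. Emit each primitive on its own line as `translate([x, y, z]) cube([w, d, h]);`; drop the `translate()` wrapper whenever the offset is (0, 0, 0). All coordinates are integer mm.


translate([483, 189, 0]) cube([67, 17, 777]);
translate([844, 189, 0]) cube([67, 17, 777]);
translate([550, 189, 0]) cube([294, 17, 67]);
translate([550, 189, 710]) cube([294, 17, 67]);


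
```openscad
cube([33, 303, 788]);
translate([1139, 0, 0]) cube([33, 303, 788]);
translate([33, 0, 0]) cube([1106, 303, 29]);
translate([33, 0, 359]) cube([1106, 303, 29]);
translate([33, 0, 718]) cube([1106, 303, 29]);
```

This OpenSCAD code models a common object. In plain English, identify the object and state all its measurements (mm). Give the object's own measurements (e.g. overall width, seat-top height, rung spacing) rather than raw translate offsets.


An open bookshelf. Two side panels, each 33 mm thick, 303 mm deep and 788 mm tall, stand 1172 mm apart (outside-to-outside). Between them sit 3 shelves, each 29 mm thick and 303 mm deep, spanning the full gap between the sides. The bottom shelf rests on the floor (its underside at z = 0) and the clear gap between one shelf's top and the next shelf's underside is 330 mm.


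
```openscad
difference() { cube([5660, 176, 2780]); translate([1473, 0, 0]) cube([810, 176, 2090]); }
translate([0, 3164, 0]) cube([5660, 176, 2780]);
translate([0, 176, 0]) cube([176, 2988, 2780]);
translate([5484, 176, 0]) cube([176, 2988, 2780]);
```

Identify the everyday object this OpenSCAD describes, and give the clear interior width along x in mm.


A single room. The interior width is 5308 mm.

Four walls enclosing a rectangle with a door in the front wall — a room. Outside width 5660 minus two 176 mm walls gives 5308 mm.


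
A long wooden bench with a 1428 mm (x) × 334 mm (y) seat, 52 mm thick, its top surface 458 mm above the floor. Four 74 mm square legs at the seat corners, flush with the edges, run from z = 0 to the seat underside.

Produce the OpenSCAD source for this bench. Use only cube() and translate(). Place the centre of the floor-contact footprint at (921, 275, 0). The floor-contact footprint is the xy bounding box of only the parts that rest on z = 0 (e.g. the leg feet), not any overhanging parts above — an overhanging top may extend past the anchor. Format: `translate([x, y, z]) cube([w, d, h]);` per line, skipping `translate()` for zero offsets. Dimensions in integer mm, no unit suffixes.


translate([207, 108, 406]) cube([1428, 334, 52]);
translate([207, 108, 0]) cube([74, 74, 406]);
translate([207, 368, 0]) cube([74, 74, 406]);
translate([1561, 108, 0]) cube([74, 74, 406]);
translate([1561, 368, 0]) cube([74, 74, 406]);


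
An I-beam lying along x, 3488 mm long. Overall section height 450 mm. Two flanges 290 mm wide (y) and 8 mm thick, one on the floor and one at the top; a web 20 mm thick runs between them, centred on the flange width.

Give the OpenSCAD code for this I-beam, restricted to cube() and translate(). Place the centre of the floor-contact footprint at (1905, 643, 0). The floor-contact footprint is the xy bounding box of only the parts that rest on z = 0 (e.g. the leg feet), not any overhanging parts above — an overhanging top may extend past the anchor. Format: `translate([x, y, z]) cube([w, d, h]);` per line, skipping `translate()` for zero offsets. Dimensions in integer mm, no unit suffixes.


translate([161, 498, 0]) cube([3488, 290, 8]);
translate([161, 633, 8]) cube([3488, 20, 434]);
translate([161, 498, 442]) cube([3488, 290, 8]);


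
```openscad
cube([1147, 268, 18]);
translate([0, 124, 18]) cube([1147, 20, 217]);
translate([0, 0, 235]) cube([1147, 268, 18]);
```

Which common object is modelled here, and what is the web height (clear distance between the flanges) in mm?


An I-beam. The web height is 217 mm.

Two wide flanges with a thin centred web — an I-beam. Overall 253 mm minus two 18 mm flanges gives a web of 253 − 2·18 = 217 mm.


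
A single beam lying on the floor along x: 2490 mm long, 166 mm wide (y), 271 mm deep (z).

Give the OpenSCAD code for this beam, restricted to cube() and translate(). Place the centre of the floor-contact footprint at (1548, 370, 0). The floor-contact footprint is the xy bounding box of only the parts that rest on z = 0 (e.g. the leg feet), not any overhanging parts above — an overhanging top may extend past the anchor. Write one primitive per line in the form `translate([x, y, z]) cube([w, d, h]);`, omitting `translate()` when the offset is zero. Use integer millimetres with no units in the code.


translate([303, 287, 0]) cube([2490, 166, 271]);


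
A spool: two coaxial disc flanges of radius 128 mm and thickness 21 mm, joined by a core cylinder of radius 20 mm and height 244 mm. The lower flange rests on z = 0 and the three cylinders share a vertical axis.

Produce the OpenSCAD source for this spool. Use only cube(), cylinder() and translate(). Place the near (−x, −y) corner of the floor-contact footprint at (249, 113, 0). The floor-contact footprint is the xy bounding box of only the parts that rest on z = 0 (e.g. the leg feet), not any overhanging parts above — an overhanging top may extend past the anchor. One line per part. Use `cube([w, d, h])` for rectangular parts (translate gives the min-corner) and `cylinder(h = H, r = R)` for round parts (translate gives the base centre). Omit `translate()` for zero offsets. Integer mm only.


translate([377, 241, 0]) cylinder(h = 21, r = 128);
translate([377, 241, 21]) cylinder(h = 244, r = 20);
translate([377, 241, 265]) cylinder(h = 21, r = 128);


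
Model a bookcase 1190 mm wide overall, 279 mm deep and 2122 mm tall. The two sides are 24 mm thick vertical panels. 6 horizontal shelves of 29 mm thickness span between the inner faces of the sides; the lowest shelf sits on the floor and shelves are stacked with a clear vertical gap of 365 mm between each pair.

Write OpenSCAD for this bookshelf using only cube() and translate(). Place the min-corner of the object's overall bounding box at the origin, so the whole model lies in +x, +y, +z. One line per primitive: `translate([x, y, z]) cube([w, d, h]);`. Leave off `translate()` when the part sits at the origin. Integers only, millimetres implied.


cube([24, 279, 2122]);
translate([1166, 0, 0]) cube([24, 279, 2122]);
translate([24, 0, 0]) cube([1142, 279, 29]);
translate([24, 0, 394]) cube([1142, 279, 29]);
translate([24, 0, 788]) cube([1142, 279, 29]);
translate([24, 0, 1182]) cube([1142, 279, 29]);
translate([24, 0, 1576]) cube([1142, 279, 29]);
translate([24, 0, 1970]) cube([1142, 279, 29]);


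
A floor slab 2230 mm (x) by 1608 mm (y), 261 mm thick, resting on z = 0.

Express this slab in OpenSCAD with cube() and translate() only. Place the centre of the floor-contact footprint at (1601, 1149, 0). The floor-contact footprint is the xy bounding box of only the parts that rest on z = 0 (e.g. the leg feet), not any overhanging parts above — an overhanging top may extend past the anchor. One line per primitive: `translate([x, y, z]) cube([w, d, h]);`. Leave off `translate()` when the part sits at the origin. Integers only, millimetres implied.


translate([486, 345, 0]) cube([2230, 1608, 261]);


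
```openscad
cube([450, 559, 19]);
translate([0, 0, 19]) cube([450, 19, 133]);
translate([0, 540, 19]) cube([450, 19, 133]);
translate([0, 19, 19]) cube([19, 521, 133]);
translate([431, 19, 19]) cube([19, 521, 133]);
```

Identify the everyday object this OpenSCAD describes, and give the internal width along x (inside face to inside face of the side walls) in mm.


An open box. The internal width is 412 mm.

A 450×559 base slab with four walls standing on it — an open box. The base is 450 mm wide and the walls are 19 mm thick, so the internal width is 450 − 2 × 19 = 412 mm.


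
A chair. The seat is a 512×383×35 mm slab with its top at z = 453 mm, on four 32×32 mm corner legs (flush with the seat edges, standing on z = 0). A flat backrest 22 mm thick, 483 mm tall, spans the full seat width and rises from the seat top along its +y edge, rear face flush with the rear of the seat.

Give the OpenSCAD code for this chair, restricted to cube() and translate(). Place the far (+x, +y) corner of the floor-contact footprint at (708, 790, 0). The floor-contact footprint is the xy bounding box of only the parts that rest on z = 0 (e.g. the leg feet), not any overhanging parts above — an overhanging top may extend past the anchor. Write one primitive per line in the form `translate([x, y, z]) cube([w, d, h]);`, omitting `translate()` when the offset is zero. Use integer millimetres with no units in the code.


translate([196, 407, 418]) cube([512, 383, 35]);
translate([196, 407, 0]) cube([32, 32, 418]);
translate([676, 407, 0]) cube([32, 32, 418]);
translate([196, 758, 0]) cube([32, 32, 418]);
translate([676, 758, 0]) cube([32, 32, 418]);
translate([196, 768, 453]) cube([512, 22, 483]);


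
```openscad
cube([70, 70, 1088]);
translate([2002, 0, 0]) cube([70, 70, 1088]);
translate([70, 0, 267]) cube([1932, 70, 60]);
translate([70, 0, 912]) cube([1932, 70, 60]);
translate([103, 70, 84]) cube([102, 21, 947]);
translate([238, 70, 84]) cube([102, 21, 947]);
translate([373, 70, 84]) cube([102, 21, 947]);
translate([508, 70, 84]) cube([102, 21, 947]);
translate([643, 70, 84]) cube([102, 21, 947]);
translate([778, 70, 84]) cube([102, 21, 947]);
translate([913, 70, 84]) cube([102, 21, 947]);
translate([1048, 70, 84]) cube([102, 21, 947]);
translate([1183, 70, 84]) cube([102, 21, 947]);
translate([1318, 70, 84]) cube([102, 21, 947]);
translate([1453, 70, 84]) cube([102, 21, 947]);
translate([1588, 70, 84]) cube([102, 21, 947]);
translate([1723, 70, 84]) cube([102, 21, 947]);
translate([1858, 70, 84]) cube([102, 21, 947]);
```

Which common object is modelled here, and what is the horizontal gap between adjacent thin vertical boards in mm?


A fence section. The picket gap is 33 mm.

Two posts, two rails, 14 pickets — a fence section. Span 1932 mm holds 14 pickets of 102 mm with 15 equal gaps: ⌊(1932 − 14·102) / 15⌋ = 33 mm.


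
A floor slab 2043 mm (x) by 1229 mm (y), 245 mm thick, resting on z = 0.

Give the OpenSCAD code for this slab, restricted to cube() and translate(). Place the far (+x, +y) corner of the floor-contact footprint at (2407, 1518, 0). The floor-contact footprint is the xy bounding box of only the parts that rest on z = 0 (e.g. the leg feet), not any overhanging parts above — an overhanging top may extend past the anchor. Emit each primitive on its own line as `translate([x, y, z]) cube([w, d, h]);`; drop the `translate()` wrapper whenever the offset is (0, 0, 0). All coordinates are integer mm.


translate([364, 289, 0]) cube([2043, 1229, 245]);


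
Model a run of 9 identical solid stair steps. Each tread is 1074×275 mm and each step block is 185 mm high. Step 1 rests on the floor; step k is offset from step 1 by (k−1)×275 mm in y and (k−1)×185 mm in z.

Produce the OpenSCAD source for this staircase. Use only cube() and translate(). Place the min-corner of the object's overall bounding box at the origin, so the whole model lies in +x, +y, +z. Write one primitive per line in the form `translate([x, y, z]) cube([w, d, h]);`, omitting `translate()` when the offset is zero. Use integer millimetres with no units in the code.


cube([1074, 275, 185]);
translate([0, 275, 185]) cube([1074, 275, 185]);
translate([0, 550, 370]) cube([1074, 275, 185]);
translate([0, 825, 555]) cube([1074, 275, 185]);
translate([0, 1100, 740]) cube([1074, 275, 185]);
translate([0, 1375, 925]) cube([1074, 275, 185]);
translate([0, 1650, 1110]) cube([1074, 275, 185]);
translate([0, 1925, 1295]) cube([1074, 275, 185]);
translate([0, 2200, 1480]) cube([1074, 275, 185]);


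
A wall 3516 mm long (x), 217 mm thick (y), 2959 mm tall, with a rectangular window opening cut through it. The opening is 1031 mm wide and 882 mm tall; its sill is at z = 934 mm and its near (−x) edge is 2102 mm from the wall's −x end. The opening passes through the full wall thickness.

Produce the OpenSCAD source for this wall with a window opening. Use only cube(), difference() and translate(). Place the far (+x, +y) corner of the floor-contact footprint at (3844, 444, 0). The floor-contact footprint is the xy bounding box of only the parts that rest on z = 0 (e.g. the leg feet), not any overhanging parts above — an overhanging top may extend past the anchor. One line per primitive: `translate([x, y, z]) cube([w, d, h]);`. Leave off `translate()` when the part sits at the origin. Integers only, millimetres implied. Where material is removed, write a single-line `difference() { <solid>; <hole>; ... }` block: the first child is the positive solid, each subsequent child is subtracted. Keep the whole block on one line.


difference() { translate([328, 227, 0]) cube([3516, 217, 2959]); translate([2430, 227, 934]) cube([1031, 217, 882]); }
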